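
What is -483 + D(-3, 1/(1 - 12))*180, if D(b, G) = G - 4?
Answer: -13413/11 ≈ -1219.4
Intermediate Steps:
D(b, G) = -4 + G
-483 + D(-3, 1/(1 - 12))*180 = -483 + (-4 + 1/(1 - 12))*180 = -483 + (-4 + 1/(-11))*180 = -483 + (-4 - 1/11)*180 = -483 - 45/11*180 = -483 - 8100/11 = -13413/11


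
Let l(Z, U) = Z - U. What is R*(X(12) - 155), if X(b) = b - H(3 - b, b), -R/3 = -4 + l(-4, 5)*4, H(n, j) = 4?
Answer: -17640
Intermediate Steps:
R = 120 (R = -3*(-4 + (-4 - 1*5)*4) = -3*(-4 + (-4 - 5)*4) = -3*(-4 - 9*4) = -3*(-4 - 36) = -3*(-40) = 120)
X(b) = -4 + b (X(b) = b - 1*4 = b - 4 = -4 + b)
R*(X(12) - 155) = 120*((-4 + 12) - 155) = 120*(8 - 155) = 120*(-147) = -17640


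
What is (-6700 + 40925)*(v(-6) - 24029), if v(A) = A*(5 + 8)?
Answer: -825062075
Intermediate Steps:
v(A) = 13*A (v(A) = A*13 = 13*A)
(-6700 + 40925)*(v(-6) - 24029) = (-6700 + 40925)*(13*(-6) - 24029) = 34225*(-78 - 24029) = 34225*(-24107) = -825062075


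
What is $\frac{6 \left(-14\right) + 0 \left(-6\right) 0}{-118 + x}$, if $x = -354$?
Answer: $\frac{21}{118} \approx 0.17797$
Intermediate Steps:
$\frac{6 \left(-14\right) + 0 \left(-6\right) 0}{-118 + x} = \frac{6 \left(-14\right) + 0 \left(-6\right) 0}{-118 - 354} = \frac{-84 + 0 \cdot 0}{-472} = \left(-84 + 0\right) \left(- \frac{1}{472}\right) = \left(-84\right) \left(- \frac{1}{472}\right) = \frac{21}{118}$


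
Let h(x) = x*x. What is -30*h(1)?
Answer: -30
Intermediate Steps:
h(x) = x²
-30*h(1) = -30*1² = -30*1 = -30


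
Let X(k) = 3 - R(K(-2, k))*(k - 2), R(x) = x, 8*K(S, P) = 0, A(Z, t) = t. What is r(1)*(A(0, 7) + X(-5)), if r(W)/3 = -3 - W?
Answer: -120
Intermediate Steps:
K(S, P) = 0 (K(S, P) = (⅛)*0 = 0)
r(W) = -9 - 3*W (r(W) = 3*(-3 - W) = -9 - 3*W)
X(k) = 3 (X(k) = 3 - 0*(k - 2) = 3 - 0*(-2 + k) = 3 - 1*0 = 3 + 0 = 3)
r(1)*(A(0, 7) + X(-5)) = (-9 - 3*1)*(7 + 3) = (-9 - 3)*10 = -12*10 = -120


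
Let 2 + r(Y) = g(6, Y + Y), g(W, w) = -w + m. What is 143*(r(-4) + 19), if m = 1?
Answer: 3718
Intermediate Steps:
g(W, w) = 1 - w (g(W, w) = -w + 1 = 1 - w)
r(Y) = -1 - 2*Y (r(Y) = -2 + (1 - (Y + Y)) = -2 + (1 - 2*Y) = -1 - 2*Y)
143*(r(-4) + 19) = 143*((-1 - 2*(-4)) + 19) = 143*((-1 + 8) + 19) = 143*(7 + 19) = 143*26 = 3718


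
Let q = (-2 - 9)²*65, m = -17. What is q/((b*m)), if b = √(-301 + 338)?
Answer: -7865*√37/629 ≈ -76.059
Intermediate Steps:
b = √37 ≈ 6.0828
q = 7865 (q = (-11)²*65 = 121*65 = 7865)
q/((b*m)) = 7865/((√37*(-17))) = 7865/((-17*√37)) = 7865*(-√37/629) = -7865*√37/629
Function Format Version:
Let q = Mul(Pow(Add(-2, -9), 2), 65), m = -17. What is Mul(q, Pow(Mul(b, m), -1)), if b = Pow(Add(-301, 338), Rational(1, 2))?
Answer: Mul(Rational(-7865, 629), Pow(37, Rational(1, 2))) ≈ -76.059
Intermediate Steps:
b = Pow(37, Rational(1, 2)) ≈ 6.0828
q = 7865 (q = Mul(Pow(-11, 2), 65) = Mul(121, 65) = 7865)
Mul(q, Pow(Mul(b, m), -1)) = Mul(7865, Pow(Mul(Pow(37, Rational(1, 2)), -17), -1)) = Mul(7865, Pow(Mul(-17, Pow(37, Rational(1, 2))), -1)) = Mul(7865, Mul(Rational(-1, 629), Pow(37, Rational(1, 2)))) = Mul(Rational(-7865, 629), Pow(37, Rational(1, 2)))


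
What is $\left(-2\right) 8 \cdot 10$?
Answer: $-160$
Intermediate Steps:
$\left(-2\right) 8 \cdot 10 = \left(-16\right) 10 = -160$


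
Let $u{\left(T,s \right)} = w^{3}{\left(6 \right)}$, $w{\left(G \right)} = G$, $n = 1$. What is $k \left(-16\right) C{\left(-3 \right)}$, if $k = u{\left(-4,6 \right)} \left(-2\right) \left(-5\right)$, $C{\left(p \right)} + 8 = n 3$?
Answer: $172800$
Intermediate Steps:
$u{\left(T,s \right)} = 216$ ($u{\left(T,s \right)} = 6^{3} = 216$)
$C{\left(p \right)} = -5$ ($C{\left(p \right)} = -8 + 1 \cdot 3 = -8 + 3 = -5$)
$k = 2160$ ($k = 216 \left(-2\right) \left(-5\right) = \left(-432\right) \left(-5\right) = 2160$)
$k \left(-16\right) C{\left(-3 \right)} = 2160 \left(-16\right) \left(-5\right) = \left(-34560\right) \left(-5\right) = 172800$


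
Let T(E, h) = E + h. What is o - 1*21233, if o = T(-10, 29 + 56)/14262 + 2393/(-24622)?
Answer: -621349213744/29263247 ≈ -21233.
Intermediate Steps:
o = -2690193/29263247 (o = (-10 + (29 + 56))/14262 + 2393/(-24622) = (-10 + 85)*(1/14262) + 2393*(-1/24622) = 75*(1/14262) - 2393/24622 = 25/4754 - 2393/24622 = -2690193/29263247 ≈ -0.091931)
o - 1*21233 = -2690193/29263247 - 1*21233 = -2690193/29263247 - 21233 = -621349213744/29263247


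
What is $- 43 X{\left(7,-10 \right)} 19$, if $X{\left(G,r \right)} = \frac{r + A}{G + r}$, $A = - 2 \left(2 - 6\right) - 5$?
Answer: $- \frac{5719}{3} \approx -1906.3$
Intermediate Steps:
$A = 3$ ($A = - 2 \left(2 - 6\right) - 5 = \left(-2\right) \left(-4\right) - 5 = 8 - 5 = 3$)
$X{\left(G,r \right)} = \frac{3 + r}{G + r}$ ($X{\left(G,r \right)} = \frac{r + 3}{G + r} = \frac{3 + r}{G + r}$)
$- 43 X{\left(7,-10 \right)} 19 = - 43 \frac{3 - 10}{7 - 10} \cdot 19 = - 43 \frac{1}{-3} \left(-7\right) 19 = - 43 \left(\left(- \frac{1}{3}\right) \left(-7\right)\right) 19 = \left(-43\right) \frac{7}{3} \cdot 19 = \left(- \frac{301}{3}\right) 19 = - \frac{5719}{3}$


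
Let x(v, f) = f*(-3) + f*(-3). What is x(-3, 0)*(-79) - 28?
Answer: -28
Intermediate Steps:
x(v, f) = -6*f (x(v, f) = -3*f - 3*f = -6*f)
x(-3, 0)*(-79) - 28 = -6*0*(-79) - 28 = 0*(-79) - 28 = 0 - 28 = -28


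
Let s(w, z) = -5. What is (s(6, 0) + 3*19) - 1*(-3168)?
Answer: 3220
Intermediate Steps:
(s(6, 0) + 3*19) - 1*(-3168) = (-5 + 3*19) - 1*(-3168) = (-5 + 57) + 3168 = 52 + 3168 = 3220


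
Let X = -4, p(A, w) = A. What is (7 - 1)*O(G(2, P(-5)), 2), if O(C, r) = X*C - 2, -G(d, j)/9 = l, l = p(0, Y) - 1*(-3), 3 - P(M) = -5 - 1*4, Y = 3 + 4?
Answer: 636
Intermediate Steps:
Y = 7
P(M) = 12 (P(M) = 3 - (-5 - 1*4) = 3 - (-5 - 4) = 3 - 1*(-9) = 3 + 9 = 12)
l = 3 (l = 0 - 1*(-3) = 0 + 3 = 3)
G(d, j) = -27 (G(d, j) = -9*3 = -27)
O(C, r) = -2 - 4*C (O(C, r) = -4*C - 2 = -2 - 4*C)
(7 - 1)*O(G(2, P(-5)), 2) = (7 - 1)*(-2 - 4*(-27)) = 6*(-2 + 108) = 6*106 = 636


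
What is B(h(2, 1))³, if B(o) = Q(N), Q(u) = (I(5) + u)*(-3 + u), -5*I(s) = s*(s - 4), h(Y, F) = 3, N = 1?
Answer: 0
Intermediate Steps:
I(s) = -s*(-4 + s)/5 (I(s) = -s*(s - 4)/5 = -s*(-4 + s)/5)
Q(u) = (-1 + u)*(-3 + u) (Q(u) = ((⅕)*5*(4 - 1*5) + u)*(-3 + u) = ((⅕)*5*(4 - 5) + u)*(-3 + u) = ((⅕)*5*(-1) + u)*(-3 + u) = (-1 + u)*(-3 + u))
B(o) = 0 (B(o) = 3 + 1² - 4*1 = 3 + 1 - 4 = 0)
B(h(2, 1))³ = 0³ = 0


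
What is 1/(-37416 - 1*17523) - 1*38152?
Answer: -2096032729/54939 ≈ -38152.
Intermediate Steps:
1/(-37416 - 1*17523) - 1*38152 = 1/(-37416 - 17523) - 38152 = 1/(-54939) - 38152 = -1/54939 - 38152 = -2096032729/54939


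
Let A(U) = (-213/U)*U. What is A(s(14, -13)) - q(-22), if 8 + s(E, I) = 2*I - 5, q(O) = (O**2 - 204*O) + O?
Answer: -5163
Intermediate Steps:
q(O) = O**2 - 203*O
s(E, I) = -13 + 2*I (s(E, I) = -8 + (2*I - 5) = -8 + (-5 + 2*I) = -13 + 2*I)
A(U) = -213
A(s(14, -13)) - q(-22) = -213 - (-22)*(-203 - 22) = -213 - (-22)*(-225) = -213 - 1*4950 = -213 - 4950 = -5163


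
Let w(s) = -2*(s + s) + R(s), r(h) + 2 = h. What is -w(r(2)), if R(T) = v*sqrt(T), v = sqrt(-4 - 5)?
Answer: 0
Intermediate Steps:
v = 3*I (v = sqrt(-9) = 3*I ≈ 3.0*I)
r(h) = -2 + h
R(T) = 3*I*sqrt(T) (R(T) = (3*I)*sqrt(T) = 3*I*sqrt(T))
w(s) = -4*s + 3*I*sqrt(s) (w(s) = -2*(s + s) + 3*I*sqrt(s) = -4*s + 3*I*sqrt(s))
-w(r(2)) = -(-4*(-2 + 2) + 3*I*sqrt(-2 + 2)) = -(-4*0 + 3*I*sqrt(0)) = -(0 + 3*I*0) = -(0 + 0) = -1*0 = 0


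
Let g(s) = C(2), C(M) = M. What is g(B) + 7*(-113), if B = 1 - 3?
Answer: -789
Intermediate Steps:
B = -2
g(s) = 2
g(B) + 7*(-113) = 2 + 7*(-113) = 2 - 791 = -789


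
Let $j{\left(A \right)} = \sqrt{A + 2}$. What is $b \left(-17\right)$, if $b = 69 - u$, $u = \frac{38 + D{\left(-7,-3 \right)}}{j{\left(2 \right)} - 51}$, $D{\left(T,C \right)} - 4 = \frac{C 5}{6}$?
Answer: $- \frac{116297}{98} \approx -1186.7$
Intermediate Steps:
$D{\left(T,C \right)} = 4 + \frac{5 C}{6}$ ($D{\left(T,C \right)} = 4 + \frac{C 5}{6} = 4 + 5 C \frac{1}{6} = 4 + \frac{5 C}{6}$)
$j{\left(A \right)} = \sqrt{2 + A}$
$u = - \frac{79}{98}$ ($u = \frac{38 + \left(4 + \frac{5}{6} \left(-3\right)\right)}{\sqrt{2 + 2} - 51} = \frac{38 + \left(4 - \frac{5}{2}\right)}{\sqrt{4} - 51} = \frac{38 + \frac{3}{2}}{2 - 51} = \frac{79}{2 \left(-49\right)} = \frac{79}{2} \left(- \frac{1}{49}\right) = - \frac{79}{98} \approx -0.80612$)
$b = \frac{6841}{98}$ ($b = 69 - - \frac{79}{98} = 69 + \frac{79}{98} = \frac{6841}{98} \approx 69.806$)
$b \left(-17\right) = \frac{6841}{98} \left(-17\right) = - \frac{116297}{98}$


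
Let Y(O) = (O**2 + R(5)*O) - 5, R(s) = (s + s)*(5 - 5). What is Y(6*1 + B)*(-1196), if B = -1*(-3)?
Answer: -90896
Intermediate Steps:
B = 3
R(s) = 0 (R(s) = (2*s)*0 = 0)
Y(O) = -5 + O**2 (Y(O) = (O**2 + 0*O) - 5 = (O**2 + 0) - 5 = O**2 - 5 = -5 + O**2)
Y(6*1 + B)*(-1196) = (-5 + (6*1 + 3)**2)*(-1196) = (-5 + (6 + 3)**2)*(-1196) = (-5 + 9**2)*(-1196) = (-5 + 81)*(-1196) = 76*(-1196) = -90896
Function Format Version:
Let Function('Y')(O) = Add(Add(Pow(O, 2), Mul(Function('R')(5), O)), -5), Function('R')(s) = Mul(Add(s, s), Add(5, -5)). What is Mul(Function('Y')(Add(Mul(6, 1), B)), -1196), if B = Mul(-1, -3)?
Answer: -90896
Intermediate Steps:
B = 3
Function('R')(s) = 0 (Function('R')(s) = Mul(Mul(2, s), 0) = 0)
Function('Y')(O) = Add(-5, Pow(O, 2)) (Function('Y')(O) = Add(Add(Pow(O, 2), Mul(0, O)), -5) = Add(Add(Pow(O, 2), 0), -5) = Add(Pow(O, 2), -5) = Add(-5, Pow(O, 2)))
Mul(Function('Y')(Add(Mul(6, 1), B)), -1196) = Mul(Add(-5, Pow(Add(Mul(6, 1), 3), 2)), -1196) = Mul(Add(-5, Pow(Add(6, 3), 2)), -1196) = Mul(Add(-5, Pow(9, 2)), -1196) = Mul(Add(-5, 81), -1196) = Mul(76, -1196) = -90896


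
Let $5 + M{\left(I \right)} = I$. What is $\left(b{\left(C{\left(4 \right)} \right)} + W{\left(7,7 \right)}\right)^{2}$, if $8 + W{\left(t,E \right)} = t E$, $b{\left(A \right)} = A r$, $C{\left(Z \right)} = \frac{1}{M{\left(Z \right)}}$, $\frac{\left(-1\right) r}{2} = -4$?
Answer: $1089$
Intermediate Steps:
$r = 8$ ($r = \left(-2\right) \left(-4\right) = 8$)
$M{\left(I \right)} = -5 + I$
$C{\left(Z \right)} = \frac{1}{-5 + Z}$
$b{\left(A \right)} = 8 A$ ($b{\left(A \right)} = A 8 = 8 A$)
$W{\left(t,E \right)} = -8 + E t$ ($W{\left(t,E \right)} = -8 + t E = -8 + E t$)
$\left(b{\left(C{\left(4 \right)} \right)} + W{\left(7,7 \right)}\right)^{2} = \left(\frac{8}{-5 + 4} + \left(-8 + 7 \cdot 7\right)\right)^{2} = \left(\frac{8}{-1} + \left(-8 + 49\right)\right)^{2} = \left(8 \left(-1\right) + 41\right)^{2} = \left(-8 + 41\right)^{2} = 33^{2} = 1089$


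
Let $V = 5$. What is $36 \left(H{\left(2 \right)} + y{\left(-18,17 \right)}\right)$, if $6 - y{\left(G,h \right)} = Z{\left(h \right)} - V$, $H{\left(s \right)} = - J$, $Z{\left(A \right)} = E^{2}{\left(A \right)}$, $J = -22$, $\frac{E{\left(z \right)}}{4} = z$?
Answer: $-165276$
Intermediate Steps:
$E{\left(z \right)} = 4 z$
$Z{\left(A \right)} = 16 A^{2}$ ($Z{\left(A \right)} = \left(4 A\right)^{2} = 16 A^{2}$)
$H{\left(s \right)} = 22$ ($H{\left(s \right)} = \left(-1\right) \left(-22\right) = 22$)
$y{\left(G,h \right)} = 11 - 16 h^{2}$ ($y{\left(G,h \right)} = 6 - \left(16 h^{2} - 5\right) = 6 - \left(-5 + 16 h^{2}\right) = 11 - 16 h^{2}$)
$36 \left(H{\left(2 \right)} + y{\left(-18,17 \right)}\right) = 36 \left(22 + \left(11 - 16 \cdot 17^{2}\right)\right) = 36 \left(22 + \left(11 - 4624\right)\right) = 36 \left(22 - 4613\right) = 36 \left(-4591\right) = -165276$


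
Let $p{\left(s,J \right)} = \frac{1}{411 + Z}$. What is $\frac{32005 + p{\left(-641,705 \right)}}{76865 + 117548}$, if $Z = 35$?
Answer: $\frac{14274231}{86708198} \approx 0.16462$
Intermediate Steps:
$p{\left(s,J \right)} = \frac{1}{446}$ ($p{\left(s,J \right)} = \frac{1}{411 + 35} = \frac{1}{446}$)
$\frac{32005 + p{\left(-641,705 \right)}}{76865 + 117548} = \frac{32005 + \frac{1}{446}}{76865 + 117548} = \frac{14274231}{446 \cdot 194413} = \frac{14274231}{446} \cdot \frac{1}{194413} = \frac{14274231}{86708198}$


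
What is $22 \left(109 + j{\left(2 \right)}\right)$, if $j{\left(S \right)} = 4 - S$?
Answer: $2442$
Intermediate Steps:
$22 \left(109 + j{\left(2 \right)}\right) = 22 \left(109 + \left(4 - 2\right)\right) = 22 \left(109 + 2\right) = 22 \cdot 111 = 2442$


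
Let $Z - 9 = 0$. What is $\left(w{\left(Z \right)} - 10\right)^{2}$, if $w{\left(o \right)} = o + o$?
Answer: $64$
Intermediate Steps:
$Z = 9$ ($Z = 9 + 0 = 9$)
$w{\left(o \right)} = 2 o$
$\left(w{\left(Z \right)} - 10\right)^{2} = \left(2 \cdot 9 - 10\right)^{2} = \left(18 - 10\right)^{2} = 8^{2} = 64$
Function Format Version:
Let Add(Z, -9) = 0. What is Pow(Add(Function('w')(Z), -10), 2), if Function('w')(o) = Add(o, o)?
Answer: 64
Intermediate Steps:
Z = 9 (Z = Add(9, 0) = 9)
Function('w')(o) = Mul(2, o)
Pow(Add(Function('w')(Z), -10), 2) = Pow(Add(Mul(2, 9), -10), 2) = Pow(Add(18, -10), 2) = Pow(8, 2) = 64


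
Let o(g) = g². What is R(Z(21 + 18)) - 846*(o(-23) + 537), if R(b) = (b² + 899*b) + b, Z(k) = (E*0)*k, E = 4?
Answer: -901836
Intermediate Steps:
Z(k) = 0 (Z(k) = (4*0)*k = 0*k = 0)
R(b) = b² + 900*b
R(Z(21 + 18)) - 846*(o(-23) + 537) = 0*(900 + 0) - 846*((-23)² + 537) = 0*900 - 846*(529 + 537) = 0 - 846*1066 = 0 - 1*901836 = 0 - 901836 = -901836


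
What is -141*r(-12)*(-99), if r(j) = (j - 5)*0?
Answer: 0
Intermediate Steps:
r(j) = 0 (r(j) = (-5 + j)*0 = 0)
-141*r(-12)*(-99) = -141*0*(-99) = 0*(-99) = 0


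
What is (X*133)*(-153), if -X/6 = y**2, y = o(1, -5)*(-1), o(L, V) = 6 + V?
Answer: 122094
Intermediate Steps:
y = -1 (y = (6 - 5)*(-1) = 1*(-1) = -1)
X = -6 (X = -6*(-1)**2 = -6*1 = -6)
(X*133)*(-153) = -6*133*(-153) = -798*(-153) = 122094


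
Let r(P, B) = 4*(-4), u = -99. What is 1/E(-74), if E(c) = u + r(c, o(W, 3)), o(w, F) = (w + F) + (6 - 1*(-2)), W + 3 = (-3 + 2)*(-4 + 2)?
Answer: -1/115 ≈ -0.0086956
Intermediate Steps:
W = -1 (W = -3 + (-3 + 2)*(-4 + 2) = -3 - 1*(-2) = -3 + 2 = -1)
o(w, F) = 8 + F + w (o(w, F) = (F + w) + (6 + 2) = (F + w) + 8 = 8 + F + w)
r(P, B) = -16
E(c) = -115 (E(c) = -99 - 16 = -115)
1/E(-74) = 1/(-115) = -1/115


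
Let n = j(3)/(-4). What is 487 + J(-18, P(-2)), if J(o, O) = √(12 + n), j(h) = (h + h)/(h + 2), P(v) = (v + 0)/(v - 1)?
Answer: 487 + 3*√130/10 ≈ 490.42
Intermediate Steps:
P(v) = v/(-1 + v)
j(h) = 2*h/(2 + h) (j(h) = (2*h)/(2 + h) = 2*h/(2 + h))
n = -3/10 (n = (2*3/(2 + 3))/(-4) = (2*3/5)*(-¼) = (2*3*(⅕))*(-¼) = (6/5)*(-¼) = -3/10 ≈ -0.30000)
J(o, O) = 3*√130/10 (J(o, O) = √(12 - 3/10) = √(117/10) = 3*√130/10)
487 + J(-18, P(-2)) = 487 + 3*√130/10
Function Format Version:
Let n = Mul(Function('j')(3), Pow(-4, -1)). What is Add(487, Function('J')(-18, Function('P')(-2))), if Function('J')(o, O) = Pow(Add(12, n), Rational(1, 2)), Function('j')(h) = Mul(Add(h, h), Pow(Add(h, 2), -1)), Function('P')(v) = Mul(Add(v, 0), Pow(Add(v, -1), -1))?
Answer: Add(487, Mul(Rational(3, 10), Pow(130, Rational(1, 2)))) ≈ 490.42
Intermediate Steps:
Function('P')(v) = Mul(v, Pow(Add(-1, v), -1))
Function('j')(h) = Mul(2, h, Pow(Add(2, h), -1)) (Function('j')(h) = Mul(Mul(2, h), Pow(Add(2, h), -1)) = Mul(2, h, Pow(Add(2, h), -1)))
n = Rational(-3, 10) (n = Mul(Mul(2, 3, Pow(Add(2, 3), -1)), Pow(-4, -1)) = Mul(Mul(2, 3, Pow(5, -1)), Rational(-1, 4)) = Mul(Mul(2, 3, Rational(1, 5)), Rational(-1, 4)) = Mul(Rational(6, 5), Rational(-1, 4)) = Rational(-3, 10) ≈ -0.30000)
Function('J')(o, O) = Mul(Rational(3, 10), Pow(130, Rational(1, 2))) (Function('J')(o, O) = Pow(Add(12, Rational(-3, 10)), Rational(1, 2)) = Pow(Rational(117, 10), Rational(1, 2)) = Mul(Rational(3, 10), Pow(130, Rational(1, 2))))
Add(487, Function('J')(-18, Function('P')(-2))) = Add(487, Mul(Rational(3, 10), Pow(130, Rational(1, 2))))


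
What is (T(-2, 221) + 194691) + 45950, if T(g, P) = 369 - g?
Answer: 241012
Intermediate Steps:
(T(-2, 221) + 194691) + 45950 = ((369 - 1*(-2)) + 194691) + 45950 = ((369 + 2) + 194691) + 45950 = (371 + 194691) + 45950 = 195062 + 45950 = 241012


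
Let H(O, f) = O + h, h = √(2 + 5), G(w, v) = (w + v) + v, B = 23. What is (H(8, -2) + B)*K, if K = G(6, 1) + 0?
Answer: 248 + 8*√7 ≈ 269.17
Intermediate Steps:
G(w, v) = w + 2*v (G(w, v) = (v + w) + v = w + 2*v)
K = 8 (K = (6 + 2*1) + 0 = (6 + 2) + 0 = 8 + 0 = 8)
h = √7 ≈ 2.6458
H(O, f) = O + √7
(H(8, -2) + B)*K = ((8 + √7) + 23)*8 = (31 + √7)*8 = 248 + 8*√7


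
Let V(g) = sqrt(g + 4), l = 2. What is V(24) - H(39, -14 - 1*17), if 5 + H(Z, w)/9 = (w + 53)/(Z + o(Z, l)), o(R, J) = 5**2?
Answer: 1341/32 + 2*sqrt(7) ≈ 47.198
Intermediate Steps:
o(R, J) = 25
H(Z, w) = -45 + 9*(53 + w)/(25 + Z) (H(Z, w) = -45 + 9*((w + 53)/(Z + 25)) = -45 + 9*((53 + w)/(25 + Z)) = -45 + 9*(53 + w)/(25 + Z))
V(g) = sqrt(4 + g)
V(24) - H(39, -14 - 1*17) = sqrt(4 + 24) - 9*(-72 + (-14 - 1*17) - 5*39)/(25 + 39) = sqrt(28) - 9*(-72 + (-14 - 17) - 195)/64 = 2*sqrt(7) - 9*(-72 - 31 - 195)/64 = 2*sqrt(7) - 9*(-298)/64 = 2*sqrt(7) - 1*(-1341/32) = 2*sqrt(7) + 1341/32 = 1341/32 + 2*sqrt(7)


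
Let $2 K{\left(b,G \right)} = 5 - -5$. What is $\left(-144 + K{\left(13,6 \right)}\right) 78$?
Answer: $-10842$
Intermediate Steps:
$K{\left(b,G \right)} = 5$ ($K{\left(b,G \right)} = \frac{5 - -5}{2} = \frac{5 + 5}{2} = \frac{1}{2} \cdot 10 = 5$)
$\left(-144 + K{\left(13,6 \right)}\right) 78 = \left(-144 + 5\right) 78 = \left(-139\right) 78 = -10842$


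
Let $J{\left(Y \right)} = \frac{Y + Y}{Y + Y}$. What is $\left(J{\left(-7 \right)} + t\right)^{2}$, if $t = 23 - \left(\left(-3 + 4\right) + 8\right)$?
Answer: $225$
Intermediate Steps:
$t = 14$ ($t = 23 - \left(1 + 8\right) = 23 - 9 = 14$)
$J{\left(Y \right)} = 1$ ($J{\left(Y \right)} = \frac{2 Y}{2 Y} = 2 Y \frac{1}{2 Y} = 1$)
$\left(J{\left(-7 \right)} + t\right)^{2} = \left(1 + 14\right)^{2} = 15^{2} = 225$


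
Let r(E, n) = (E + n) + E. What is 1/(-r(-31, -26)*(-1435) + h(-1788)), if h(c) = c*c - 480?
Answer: 1/3070184 ≈ 3.2571e-7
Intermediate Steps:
r(E, n) = n + 2*E
h(c) = -480 + c**2 (h(c) = c**2 - 480 = -480 + c**2)
1/(-r(-31, -26)*(-1435) + h(-1788)) = 1/(-(-26 + 2*(-31))*(-1435) + (-480 + (-1788)**2)) = 1/(-(-26 - 62)*(-1435) + (-480 + 3196944)) = 1/(-1*(-88)*(-1435) + 3196464) = 1/(88*(-1435) + 3196464) = 1/(-126280 + 3196464) = 1/3070184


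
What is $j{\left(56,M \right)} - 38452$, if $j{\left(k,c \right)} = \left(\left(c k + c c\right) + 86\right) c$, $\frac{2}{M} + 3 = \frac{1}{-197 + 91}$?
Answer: $- \frac{1249281512132}{32461759} \approx -38485.0$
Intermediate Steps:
$M = - \frac{212}{319}$ ($M = \frac{2}{-3 + \frac{1}{-197 + 91}} = \frac{2}{-3 + \frac{1}{-106}} = \frac{2}{-3 - \frac{1}{106}} = \frac{2}{- \frac{319}{106}} = 2 \left(- \frac{106}{319}\right) = - \frac{212}{319} \approx -0.66458$)
$j{\left(k,c \right)} = c \left(86 + c^{2} + c k\right)$ ($j{\left(k,c \right)} = \left(\left(c k + c^{2}\right) + 86\right) c = \left(\left(c^{2} + c k\right) + 86\right) c = \left(86 + c^{2} + c k\right) c = c \left(86 + c^{2} + c k\right)$)
$j{\left(56,M \right)} - 38452 = - \frac{212 \left(86 + \left(- \frac{212}{319}\right)^{2} - \frac{11872}{319}\right)}{319} - 38452 = - \frac{212 \left(86 + \frac{44944}{101761} - \frac{11872}{319}\right)}{319} - 38452 = \left(- \frac{212}{319}\right) \frac{5009222}{101761} - 38452 = - \frac{1061955064}{32461759} - 38452 = - \frac{1249281512132}{32461759}$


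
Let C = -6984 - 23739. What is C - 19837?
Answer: -50560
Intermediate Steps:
C = -30723
C - 19837 = -30723 - 19837 = -50560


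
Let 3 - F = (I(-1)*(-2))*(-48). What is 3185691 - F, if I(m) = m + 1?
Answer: 3185688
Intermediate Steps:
I(m) = 1 + m
F = 3 (F = 3 - (1 - 1)*(-2)*(-48) = 3 - 0*(-2)*(-48) = 3 - 0*(-48) = 3 - 1*0 = 3 + 0 = 3)
3185691 - F = 3185691 - 1*3 = 3185691 - 3 = 3185688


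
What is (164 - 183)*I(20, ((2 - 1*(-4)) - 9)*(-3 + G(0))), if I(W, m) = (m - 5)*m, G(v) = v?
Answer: -684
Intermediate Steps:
I(W, m) = m*(-5 + m) (I(W, m) = (-5 + m)*m = m*(-5 + m))
(164 - 183)*I(20, ((2 - 1*(-4)) - 9)*(-3 + G(0))) = (164 - 183)*((((2 - 1*(-4)) - 9)*(-3 + 0))*(-5 + ((2 - 1*(-4)) - 9)*(-3 + 0))) = -19*((2 + 4) - 9)*(-3)*(-5 + ((2 + 4) - 9)*(-3)) = -19*(6 - 9)*(-3)*(-5 + (6 - 9)*(-3)) = -19*(-3*(-3))*(-5 - 3*(-3)) = -171*(-5 + 9) = -171*4 = -19*36 = -684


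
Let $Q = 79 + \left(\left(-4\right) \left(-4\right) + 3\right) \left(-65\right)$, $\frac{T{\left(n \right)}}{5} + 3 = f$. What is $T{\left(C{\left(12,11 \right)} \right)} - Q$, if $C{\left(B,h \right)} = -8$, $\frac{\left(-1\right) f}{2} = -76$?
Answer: $1901$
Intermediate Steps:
$f = 152$ ($f = \left(-2\right) \left(-76\right) = 152$)
$T{\left(n \right)} = 745$ ($T{\left(n \right)} = -15 + 5 \cdot 152 = -15 + 760 = 745$)
$Q = -1156$ ($Q = 79 + \left(16 + 3\right) \left(-65\right) = 79 + 19 \left(-65\right) = 79 - 1235 = -1156$)
$T{\left(C{\left(12,11 \right)} \right)} - Q = 745 - -1156 = 745 + 1156 = 1901$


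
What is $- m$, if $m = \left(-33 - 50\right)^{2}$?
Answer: $-6889$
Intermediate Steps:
$m = 6889$ ($m = \left(-83\right)^{2} = 6889$)
$- m = \left(-1\right) 6889 = -6889$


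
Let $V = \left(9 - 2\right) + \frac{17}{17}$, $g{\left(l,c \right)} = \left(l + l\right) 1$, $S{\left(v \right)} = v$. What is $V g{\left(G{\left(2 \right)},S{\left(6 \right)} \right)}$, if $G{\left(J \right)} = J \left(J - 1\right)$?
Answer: $32$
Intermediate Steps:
$G{\left(J \right)} = J \left(-1 + J\right)$
$g{\left(l,c \right)} = 2 l$ ($g{\left(l,c \right)} = 2 l 1 = 2 l$)
$V = 8$ ($V = 7 + 17 \cdot \frac{1}{17} = 7 + 1 = 8$)
$V g{\left(G{\left(2 \right)},S{\left(6 \right)} \right)} = 8 \cdot 2 \cdot 2 \left(-1 + 2\right) = 8 \cdot 2 \cdot 2 \cdot 1 = 8 \cdot 2 \cdot 2 = 8 \cdot 4 = 32$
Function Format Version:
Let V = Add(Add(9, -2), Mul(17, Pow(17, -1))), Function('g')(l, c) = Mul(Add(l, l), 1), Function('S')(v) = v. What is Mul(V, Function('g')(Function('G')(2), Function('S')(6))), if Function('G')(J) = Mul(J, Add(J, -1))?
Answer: 32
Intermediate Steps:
Function('G')(J) = Mul(J, Add(-1, J))
Function('g')(l, c) = Mul(2, l) (Function('g')(l, c) = Mul(Mul(2, l), 1) = Mul(2, l))
V = 8 (V = Add(7, Mul(17, Rational(1, 17))) = Add(7, 1) = 8)
Mul(V, Function('g')(Function('G')(2), Function('S')(6))) = Mul(8, Mul(2, Mul(2, Add(-1, 2)))) = Mul(8, Mul(2, Mul(2, 1))) = Mul(8, Mul(2, 2)) = Mul(8, 4) = 32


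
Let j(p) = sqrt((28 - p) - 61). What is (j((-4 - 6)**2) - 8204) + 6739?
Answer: -1465 + I*sqrt(133) ≈ -1465.0 + 11.533*I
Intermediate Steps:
j(p) = sqrt(-33 - p)
(j((-4 - 6)**2) - 8204) + 6739 = (sqrt(-33 - (-4 - 6)**2) - 8204) + 6739 = (sqrt(-33 - 1*(-10)**2) - 8204) + 6739 = (sqrt(-33 - 1*100) - 8204) + 6739 = (sqrt(-33 - 100) - 8204) + 6739 = (sqrt(-133) - 8204) + 6739 = (I*sqrt(133) - 8204) + 6739 = (-8204 + I*sqrt(133)) + 6739 = -1465 + I*sqrt(133)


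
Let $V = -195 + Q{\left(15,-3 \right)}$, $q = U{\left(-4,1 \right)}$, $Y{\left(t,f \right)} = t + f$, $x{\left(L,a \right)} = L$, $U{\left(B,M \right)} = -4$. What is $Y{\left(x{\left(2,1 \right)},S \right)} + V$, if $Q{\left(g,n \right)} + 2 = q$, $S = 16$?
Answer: $-183$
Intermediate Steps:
$Y{\left(t,f \right)} = f + t$
$q = -4$
$Q{\left(g,n \right)} = -6$ ($Q{\left(g,n \right)} = -2 - 4 = -6$)
$V = -201$ ($V = -195 - 6 = -201$)
$Y{\left(x{\left(2,1 \right)},S \right)} + V = \left(16 + 2\right) - 201 = 18 - 201 = -183$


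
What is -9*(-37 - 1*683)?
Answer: 6480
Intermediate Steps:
-9*(-37 - 1*683) = -9*(-37 - 683) = -9*(-720) = 6480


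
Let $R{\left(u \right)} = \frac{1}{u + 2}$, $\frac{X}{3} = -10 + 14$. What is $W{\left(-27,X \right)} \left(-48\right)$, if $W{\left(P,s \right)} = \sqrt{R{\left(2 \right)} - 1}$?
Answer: $- 24 i \sqrt{3} \approx - 41.569 i$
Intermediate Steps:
$X = 12$ ($X = 3 \left(-10 + 14\right) = 3 \cdot 4 = 12$)
$R{\left(u \right)} = \frac{1}{2 + u}$
$W{\left(P,s \right)} = \frac{i \sqrt{3}}{2}$ ($W{\left(P,s \right)} = \sqrt{\frac{1}{2 + 2} - 1} = \sqrt{\frac{1}{4} - 1} = \sqrt{- \frac{3}{4}} = \frac{i \sqrt{3}}{2}$)
$W{\left(-27,X \right)} \left(-48\right) = \frac{i \sqrt{3}}{2} \left(-48\right) = - 24 i \sqrt{3}$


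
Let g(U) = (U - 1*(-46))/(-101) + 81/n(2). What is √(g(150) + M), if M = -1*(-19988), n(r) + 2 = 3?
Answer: 3*√22744897/101 ≈ 141.66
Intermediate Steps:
n(r) = 1 (n(r) = -2 + 3 = 1)
M = 19988
g(U) = 8135/101 - U/101 (g(U) = (U - 1*(-46))/(-101) + 81/1 = (U + 46)*(-1/101) + 81*1 = (46 + U)*(-1/101) + 81 = (-46/101 - U/101) + 81 = 8135/101 - U/101)
√(g(150) + M) = √((8135/101 - 1/101*150) + 19988) = √((8135/101 - 150/101) + 19988) = √(7985/101 + 19988) = √(2026773/101) = 3*√22744897/101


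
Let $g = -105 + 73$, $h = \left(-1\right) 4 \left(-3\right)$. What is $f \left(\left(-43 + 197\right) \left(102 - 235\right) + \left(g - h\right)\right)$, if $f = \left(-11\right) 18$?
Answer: $4064148$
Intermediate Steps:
$h = 12$ ($h = \left(-4\right) \left(-3\right) = 12$)
$g = -32$
$f = -198$
$f \left(\left(-43 + 197\right) \left(102 - 235\right) + \left(g - h\right)\right) = - 198 \left(\left(-43 + 197\right) \left(102 - 235\right) - 44\right) = - 198 \left(154 \left(-133\right) - 44\right) = - 198 \left(-20482 - 44\right) = \left(-198\right) \left(-20526\right) = 4064148$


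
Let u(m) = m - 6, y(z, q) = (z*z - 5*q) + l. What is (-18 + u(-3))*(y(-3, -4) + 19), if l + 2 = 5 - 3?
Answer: -1296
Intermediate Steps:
l = 0 (l = -2 + (5 - 3) = -2 + 2 = 0)
y(z, q) = z² - 5*q (y(z, q) = (z*z - 5*q) + 0 = (z² - 5*q) + 0 = z² - 5*q)
u(m) = -6 + m
(-18 + u(-3))*(y(-3, -4) + 19) = (-18 + (-6 - 3))*(((-3)² - 5*(-4)) + 19) = (-18 - 9)*((9 + 20) + 19) = -27*(29 + 19) = -27*48 = -1296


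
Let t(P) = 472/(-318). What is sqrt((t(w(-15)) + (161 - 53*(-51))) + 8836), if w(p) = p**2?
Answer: 4*sqrt(18484386)/159 ≈ 108.16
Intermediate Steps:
t(P) = -236/159 (t(P) = 472*(-1/318) = -236/159)
sqrt((t(w(-15)) + (161 - 53*(-51))) + 8836) = sqrt((-236/159 + (161 - 53*(-51))) + 8836) = sqrt((-236/159 + (161 + 2703)) + 8836) = sqrt((-236/159 + 2864) + 8836) = sqrt(455140/159 + 8836) = sqrt(1860064/159) = 4*sqrt(18484386)/159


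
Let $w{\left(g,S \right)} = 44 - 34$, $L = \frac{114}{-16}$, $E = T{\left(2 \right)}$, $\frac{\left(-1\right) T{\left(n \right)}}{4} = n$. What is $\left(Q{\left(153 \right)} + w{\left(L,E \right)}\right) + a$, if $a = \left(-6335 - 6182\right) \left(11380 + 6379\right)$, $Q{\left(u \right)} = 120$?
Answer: $-222289273$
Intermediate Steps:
$T{\left(n \right)} = - 4 n$
$E = -8$ ($E = \left(-4\right) 2 = -8$)
$L = - \frac{57}{8}$ ($L = 114 \left(- \frac{1}{16}\right) = - \frac{57}{8} \approx -7.125$)
$w{\left(g,S \right)} = 10$
$a = -222289403$ ($a = \left(-12517\right) 17759 = -222289403$)
$\left(Q{\left(153 \right)} + w{\left(L,E \right)}\right) + a = \left(120 + 10\right) - 222289403 = 130 - 222289403 = -222289273$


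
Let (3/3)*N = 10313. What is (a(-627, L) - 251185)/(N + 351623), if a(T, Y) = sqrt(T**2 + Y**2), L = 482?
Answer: -251185/361936 + sqrt(625453)/361936 ≈ -0.69182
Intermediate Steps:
N = 10313
(a(-627, L) - 251185)/(N + 351623) = (sqrt((-627)**2 + 482**2) - 251185)/(10313 + 351623) = (sqrt(393129 + 232324) - 251185)/361936 = (sqrt(625453) - 251185)*(1/361936) = (-251185 + sqrt(625453))*(1/361936) = -251185/361936 + sqrt(625453)/361936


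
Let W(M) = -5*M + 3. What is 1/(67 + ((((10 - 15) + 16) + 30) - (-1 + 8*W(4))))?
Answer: 1/245 ≈ 0.0040816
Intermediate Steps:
W(M) = 3 - 5*M
1/(67 + ((((10 - 15) + 16) + 30) - (-1 + 8*W(4)))) = 1/(67 + ((((10 - 15) + 16) + 30) - (-1 + 8*(3 - 5*4)))) = 1/(67 + (((-5 + 16) + 30) - (-1 + 8*(3 - 20)))) = 1/(67 + ((11 + 30) - (-1 + 8*(-17)))) = 1/(67 + (41 - (-1 - 136))) = 1/(67 + (41 - 1*(-137))) = 1/(67 + (41 + 137)) = 1/(67 + 178) = 1/245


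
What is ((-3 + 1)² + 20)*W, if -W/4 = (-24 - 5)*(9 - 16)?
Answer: -19488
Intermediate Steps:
W = -812 (W = -4*(-24 - 5)*(9 - 16) = -(-116)*(-7) = -4*203 = -812)
((-3 + 1)² + 20)*W = ((-3 + 1)² + 20)*(-812) = ((-2)² + 20)*(-812) = (4 + 20)*(-812) = 24*(-812) = -19488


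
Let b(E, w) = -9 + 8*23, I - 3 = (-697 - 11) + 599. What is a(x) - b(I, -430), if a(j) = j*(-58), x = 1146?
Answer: -66643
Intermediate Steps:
a(j) = -58*j
I = -106 (I = 3 + ((-697 - 11) + 599) = 3 + (-708 + 599) = 3 - 109 = -106)
b(E, w) = 175 (b(E, w) = -9 + 184 = 175)
a(x) - b(I, -430) = -58*1146 - 1*175 = -66468 - 175 = -66643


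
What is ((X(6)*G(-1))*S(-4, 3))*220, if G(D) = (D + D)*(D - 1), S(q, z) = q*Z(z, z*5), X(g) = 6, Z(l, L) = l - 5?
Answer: 42240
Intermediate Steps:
Z(l, L) = -5 + l
S(q, z) = q*(-5 + z)
G(D) = 2*D*(-1 + D) (G(D) = (2*D)*(-1 + D) = 2*D*(-1 + D))
((X(6)*G(-1))*S(-4, 3))*220 = ((6*(2*(-1)*(-1 - 1)))*(-4*(-5 + 3)))*220 = ((6*(2*(-1)*(-2)))*(-4*(-2)))*220 = ((6*4)*8)*220 = (24*8)*220 = 192*220 = 42240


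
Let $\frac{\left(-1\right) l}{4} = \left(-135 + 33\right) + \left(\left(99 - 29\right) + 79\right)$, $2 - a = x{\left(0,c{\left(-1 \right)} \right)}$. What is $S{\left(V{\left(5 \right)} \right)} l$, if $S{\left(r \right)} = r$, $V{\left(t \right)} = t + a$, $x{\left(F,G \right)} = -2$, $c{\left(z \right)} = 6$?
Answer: $-1692$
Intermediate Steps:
$a = 4$ ($a = 2 - -2 = 2 + 2 = 4$)
$V{\left(t \right)} = 4 + t$ ($V{\left(t \right)} = t + 4 = 4 + t$)
$l = -188$ ($l = - 4 \left(\left(-135 + 33\right) + \left(\left(99 - 29\right) + 79\right)\right) = - 4 \left(-102 + \left(70 + 79\right)\right) = - 4 \left(-102 + 149\right) = \left(-4\right) 47 = -188$)
$S{\left(V{\left(5 \right)} \right)} l = \left(4 + 5\right) \left(-188\right) = 9 \left(-188\right) = -1692$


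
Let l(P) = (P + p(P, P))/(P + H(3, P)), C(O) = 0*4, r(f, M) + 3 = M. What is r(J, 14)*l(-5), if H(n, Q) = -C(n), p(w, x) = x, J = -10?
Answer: 22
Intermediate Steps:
r(f, M) = -3 + M
C(O) = 0
H(n, Q) = 0 (H(n, Q) = -1*0 = 0)
l(P) = 2 (l(P) = (P + P)/(P + 0) = (2*P)/P = 2)
r(J, 14)*l(-5) = (-3 + 14)*2 = 11*2 = 22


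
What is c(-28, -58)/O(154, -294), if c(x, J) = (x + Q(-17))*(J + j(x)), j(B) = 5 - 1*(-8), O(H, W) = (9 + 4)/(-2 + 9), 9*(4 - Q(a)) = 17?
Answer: 8155/13 ≈ 627.31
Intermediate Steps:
Q(a) = 19/9 (Q(a) = 4 - 1/9*17 = 4 - 17/9 = 19/9)
O(H, W) = 13/7
j(B) = 13 (j(B) = 5 + 8 = 13)
c(x, J) = (13 + J)*(19/9 + x) (c(x, J) = (x + 19/9)*(J + 13) = (19/9 + x)*(13 + J) = (13 + J)*(19/9 + x))
c(-28, -58)/O(154, -294) = (247/9 + 13*(-28) + (19/9)*(-58) - 58*(-28))/(13/7) = (247/9 - 364 - 1102/9 + 1624)*(7/13) = 1165*(7/13) = 8155/13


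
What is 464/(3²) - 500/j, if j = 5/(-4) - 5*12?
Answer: 26336/441 ≈ 59.719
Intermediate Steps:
j = -245/4 (j = 5*(-¼) - 60 = -5/4 - 60 = -245/4 ≈ -61.250)
464/(3²) - 500/j = 464/(3²) - 500/(-245/4) = 464/9 - 500*(-4/245) = 464*(⅑) + 400/49 = 464/9 + 400/49 = 26336/441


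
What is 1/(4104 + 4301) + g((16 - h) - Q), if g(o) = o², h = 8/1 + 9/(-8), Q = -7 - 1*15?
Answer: 521118469/537920 ≈ 968.77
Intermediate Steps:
Q = -22 (Q = -7 - 15 = -22)
h = 55/8 (h = 8*1 + 9*(-⅛) = 8 - 9/8 = 55/8 ≈ 6.8750)
1/(4104 + 4301) + g((16 - h) - Q) = 1/(4104 + 4301) + ((16 - 1*55/8) - 1*(-22))² = 1/8405 + ((16 - 55/8) + 22)² = 1/8405 + (73/8 + 22)² = 1/8405 + (249/8)² = 1/8405 + 62001/64 = 521118469/537920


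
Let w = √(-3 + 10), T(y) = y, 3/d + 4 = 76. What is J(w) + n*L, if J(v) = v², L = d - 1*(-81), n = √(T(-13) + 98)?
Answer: 7 + 1945*√85/24 ≈ 754.17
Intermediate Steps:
d = 1/24 (d = 3/(-4 + 76) = 3/72 = 3*(1/72) = 1/24 ≈ 0.041667)
n = √85 (n = √(-13 + 98) = √85 ≈ 9.2195)
L = 1945/24 (L = 1/24 - 1*(-81) = 1/24 + 81 = 1945/24 ≈ 81.042)
w = √7 ≈ 2.6458
J(w) + n*L = (√7)² + √85*(1945/24) = 7 + 1945*√85/24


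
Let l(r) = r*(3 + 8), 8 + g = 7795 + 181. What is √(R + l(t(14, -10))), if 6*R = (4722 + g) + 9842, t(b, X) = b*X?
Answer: √19938/3 ≈ 47.067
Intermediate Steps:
g = 7968 (g = -8 + (7795 + 181) = -8 + 7976 = 7968)
t(b, X) = X*b
l(r) = 11*r (l(r) = r*11 = 11*r)
R = 11266/3 (R = ((4722 + 7968) + 9842)/6 = (12690 + 9842)/6 = (⅙)*22532 = 11266/3 ≈ 3755.3)
√(R + l(t(14, -10))) = √(11266/3 + 11*(-10*14)) = √(11266/3 + 11*(-140)) = √(11266/3 - 1540) = √(6646/3) = √19938/3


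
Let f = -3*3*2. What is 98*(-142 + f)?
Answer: -15680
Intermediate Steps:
f = -18 (f = -9*2 = -18)
98*(-142 + f) = 98*(-142 - 18) = 98*(-160) = -15680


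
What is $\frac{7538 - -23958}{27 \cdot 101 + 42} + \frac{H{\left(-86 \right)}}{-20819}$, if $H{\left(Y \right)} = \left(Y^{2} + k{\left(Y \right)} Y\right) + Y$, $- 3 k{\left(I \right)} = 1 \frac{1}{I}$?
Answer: $\frac{211824919}{19215937} \approx 11.023$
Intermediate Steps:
$k{\left(I \right)} = - \frac{1}{3 I}$ ($k{\left(I \right)} = - \frac{1 \frac{1}{I}}{3} = - \frac{1}{3 I}$)
$H{\left(Y \right)} = - \frac{1}{3} + Y + Y^{2}$ ($H{\left(Y \right)} = \left(Y^{2} + - \frac{1}{3 Y} Y\right) + Y = \left(Y^{2} - \frac{1}{3}\right) + Y = \left(- \frac{1}{3} + Y^{2}\right) + Y = - \frac{1}{3} + Y + Y^{2}$)
$\frac{7538 - -23958}{27 \cdot 101 + 42} + \frac{H{\left(-86 \right)}}{-20819} = \frac{7538 - -23958}{27 \cdot 101 + 42} + \frac{- \frac{1}{3} - 86 + \left(-86\right)^{2}}{-20819} = \frac{7538 + 23958}{2727 + 42} + \left(- \frac{1}{3} - 86 + 7396\right) \left(- \frac{1}{20819}\right) = \frac{31496}{2769} + \frac{21929}{3} \left(- \frac{1}{20819}\right) = 31496 \cdot \frac{1}{2769} - \frac{21929}{62457} = \frac{31496}{2769} - \frac{21929}{62457} = \frac{211824919}{19215937}$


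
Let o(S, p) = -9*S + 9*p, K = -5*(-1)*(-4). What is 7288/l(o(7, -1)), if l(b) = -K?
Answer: 1822/5 ≈ 364.40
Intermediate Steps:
K = -20 (K = 5*(-4) = -20)
l(b) = 20 (l(b) = -1*(-20) = 20)
7288/l(o(7, -1)) = 7288/20 = 7288*(1/20) = 1822/5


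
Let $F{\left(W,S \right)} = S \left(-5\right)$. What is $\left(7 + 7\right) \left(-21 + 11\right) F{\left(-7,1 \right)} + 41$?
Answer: $741$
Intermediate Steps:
$F{\left(W,S \right)} = - 5 S$
$\left(7 + 7\right) \left(-21 + 11\right) F{\left(-7,1 \right)} + 41 = \left(7 + 7\right) \left(-21 + 11\right) \left(\left(-5\right) 1\right) + 41 = 14 \left(-10\right) \left(-5\right) + 41 = \left(-140\right) \left(-5\right) + 41 = 700 + 41 = 741$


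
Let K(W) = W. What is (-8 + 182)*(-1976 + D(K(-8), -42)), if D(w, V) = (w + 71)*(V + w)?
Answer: -891924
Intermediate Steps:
D(w, V) = (71 + w)*(V + w)
(-8 + 182)*(-1976 + D(K(-8), -42)) = (-8 + 182)*(-1976 + ((-8)² + 71*(-42) + 71*(-8) - 42*(-8))) = 174*(-1976 + (64 - 2982 - 568 + 336)) = 174*(-1976 - 3150) = 174*(-5126) = -891924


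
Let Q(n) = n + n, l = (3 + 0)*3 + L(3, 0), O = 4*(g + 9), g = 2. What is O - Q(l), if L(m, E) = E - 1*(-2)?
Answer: 22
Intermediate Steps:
L(m, E) = 2 + E (L(m, E) = E + 2 = 2 + E)
O = 44 (O = 4*(2 + 9) = 4*11 = 44)
l = 11 (l = (3 + 0)*3 + (2 + 0) = 3*3 + 2 = 9 + 2 = 11)
Q(n) = 2*n
O - Q(l) = 44 - 2*11 = 44 - 1*22 = 44 - 22 = 22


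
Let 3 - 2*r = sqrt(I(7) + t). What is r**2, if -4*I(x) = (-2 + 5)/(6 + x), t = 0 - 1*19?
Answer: (78 - I*sqrt(12883))**2/2704 ≈ -2.5144 - 6.5483*I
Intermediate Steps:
t = -19 (t = 0 - 19 = -19)
I(x) = -3/(4*(6 + x)) (I(x) = -(-2 + 5)/(4*(6 + x)) = -3/(4*(6 + x)))
r = 3/2 - I*sqrt(12883)/52 (r = 3/2 - sqrt(-3/(24 + 4*7) - 19)/2 = 3/2 - sqrt(-3/(24 + 28) - 19)/2 = 3/2 - sqrt(-3/52 - 19)/2 = 3/2 - I*sqrt(12883)/52 ≈ 1.5 - 2.1828*I)
r**2 = (3/2 - I*sqrt(12883)/52)**2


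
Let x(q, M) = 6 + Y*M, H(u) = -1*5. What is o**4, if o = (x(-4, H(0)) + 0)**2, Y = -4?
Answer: 208827064576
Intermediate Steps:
H(u) = -5
x(q, M) = 6 - 4*M
o = 676 (o = ((6 - 4*(-5)) + 0)**2 = ((6 + 20) + 0)**2 = (26 + 0)**2 = 26**2 = 676)
o**4 = 676**4 = 208827064576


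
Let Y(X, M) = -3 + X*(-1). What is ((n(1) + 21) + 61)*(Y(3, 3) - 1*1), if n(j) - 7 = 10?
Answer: -693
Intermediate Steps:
Y(X, M) = -3 - X
n(j) = 17 (n(j) = 7 + 10 = 17)
((n(1) + 21) + 61)*(Y(3, 3) - 1*1) = ((17 + 21) + 61)*((-3 - 1*3) - 1*1) = (38 + 61)*((-3 - 3) - 1) = 99*(-6 - 1) = 99*(-7) = -693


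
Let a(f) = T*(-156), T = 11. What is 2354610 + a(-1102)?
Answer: 2352894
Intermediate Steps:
a(f) = -1716 (a(f) = 11*(-156) = -1716)
2354610 + a(-1102) = 2354610 - 1716 = 2352894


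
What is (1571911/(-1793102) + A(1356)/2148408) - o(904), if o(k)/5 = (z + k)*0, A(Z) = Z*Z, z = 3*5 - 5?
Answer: -1112013453/53504370578 ≈ -0.020784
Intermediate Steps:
z = 10 (z = 15 - 5 = 10)
A(Z) = Z**2
o(k) = 0 (o(k) = 5*((10 + k)*0) = 5*0 = 0)
(1571911/(-1793102) + A(1356)/2148408) - o(904) = (1571911/(-1793102) + 1356**2/2148408) - 1*0 = (1571911*(-1/1793102) + 1838736*(1/2148408)) + 0 = (-1571911/1793102 + 25538/29839) + 0 = -1112013453/53504370578 + 0 = -1112013453/53504370578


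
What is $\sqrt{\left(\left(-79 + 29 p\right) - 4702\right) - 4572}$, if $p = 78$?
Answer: $i \sqrt{7091} \approx 84.208 i$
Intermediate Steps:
$\sqrt{\left(\left(-79 + 29 p\right) - 4702\right) - 4572} = \sqrt{\left(\left(-79 + 29 \cdot 78\right) - 4702\right) - 4572} = \sqrt{\left(\left(-79 + 2262\right) - 4702\right) - 4572} = \sqrt{\left(2183 - 4702\right) - 4572} = \sqrt{-2519 - 4572} = \sqrt{-7091} = i \sqrt{7091}$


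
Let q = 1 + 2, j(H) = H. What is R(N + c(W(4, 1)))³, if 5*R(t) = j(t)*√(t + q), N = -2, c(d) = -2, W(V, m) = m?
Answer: 64*I/125 ≈ 0.512*I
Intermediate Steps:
q = 3
R(t) = t*√(3 + t)/5 (R(t) = (t*√(t + 3))/5 = (t*√(3 + t))/5 = t*√(3 + t)/5)
R(N + c(W(4, 1)))³ = ((-2 - 2)*√(3 + (-2 - 2))/5)³ = ((⅕)*(-4)*√(3 - 4))³ = ((⅕)*(-4)*√(-1))³ = ((⅕)*(-4)*I)³ = (-4*I/5)³ = 64*I/125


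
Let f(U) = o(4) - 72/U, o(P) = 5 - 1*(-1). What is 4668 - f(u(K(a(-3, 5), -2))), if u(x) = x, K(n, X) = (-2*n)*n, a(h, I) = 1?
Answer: 4626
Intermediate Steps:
o(P) = 6 (o(P) = 5 + 1 = 6)
K(n, X) = -2*n²
f(U) = 6 - 72/U
4668 - f(u(K(a(-3, 5), -2))) = 4668 - (6 - 72/((-2*1²))) = 4668 - (6 - 72/((-2*1))) = 4668 - (6 - 72/(-2)) = 4668 - (6 - 72*(-½)) = 4668 - (6 + 36) = 4668 - 1*42 = 4668 - 42 = 4626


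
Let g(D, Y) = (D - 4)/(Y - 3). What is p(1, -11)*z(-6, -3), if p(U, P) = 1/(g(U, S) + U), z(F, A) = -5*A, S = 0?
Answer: 15/2 ≈ 7.5000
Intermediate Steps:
g(D, Y) = (-4 + D)/(-3 + Y)
p(U, P) = 1/(4/3 + 2*U/3) (p(U, P) = 1/((-4 + U)/(-3 + 0) + U) = 1/((-4 + U)/(-3) + U) = 1/(-(-4 + U)/3 + U) = 1/((4/3 - U/3) + U) = 1/(4/3 + 2*U/3))
p(1, -11)*z(-6, -3) = (3/(2*(2 + 1)))*(-5*(-3)) = ((3/2)/3)*15 = ((3/2)*(1/3))*15 = (1/2)*15 = 15/2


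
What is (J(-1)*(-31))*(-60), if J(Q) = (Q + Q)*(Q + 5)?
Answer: -14880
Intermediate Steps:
J(Q) = 2*Q*(5 + Q) (J(Q) = (2*Q)*(5 + Q) = 2*Q*(5 + Q))
(J(-1)*(-31))*(-60) = ((2*(-1)*(5 - 1))*(-31))*(-60) = ((2*(-1)*4)*(-31))*(-60) = -8*(-31)*(-60) = 248*(-60) = -14880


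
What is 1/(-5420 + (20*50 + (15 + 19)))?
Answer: -1/4386 ≈ -0.00022800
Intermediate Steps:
1/(-5420 + (20*50 + (15 + 19))) = 1/(-5420 + (1000 + 34)) = 1/(-5420 + 1034) = 1/(-4386) = -1/4386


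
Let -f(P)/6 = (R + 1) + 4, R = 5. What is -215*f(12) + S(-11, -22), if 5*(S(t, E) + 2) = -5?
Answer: 12897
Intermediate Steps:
f(P) = -60 (f(P) = -6*((5 + 1) + 4) = -6*(6 + 4) = -6*10 = -60)
S(t, E) = -3 (S(t, E) = -2 + (⅕)*(-5) = -2 - 1 = -3)
-215*f(12) + S(-11, -22) = -215*(-60) - 3 = 12900 - 3 = 12897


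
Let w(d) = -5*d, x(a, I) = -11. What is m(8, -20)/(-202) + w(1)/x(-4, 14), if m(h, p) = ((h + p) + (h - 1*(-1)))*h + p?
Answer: 747/1111 ≈ 0.67237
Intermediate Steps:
m(h, p) = p + h*(1 + p + 2*h) (m(h, p) = ((h + p) + (h + 1))*h + p = ((h + p) + (1 + h))*h + p = (1 + p + 2*h)*h + p = h*(1 + p + 2*h) + p = p + h*(1 + p + 2*h))
m(8, -20)/(-202) + w(1)/x(-4, 14) = (8 - 20 + 2*8² + 8*(-20))/(-202) - 5*1/(-11) = (8 - 20 + 2*64 - 160)*(-1/202) - 5*(-1/11) = (8 - 20 + 128 - 160)*(-1/202) + 5/11 = -44*(-1/202) + 5/11 = 22/101 + 5/11 = 747/1111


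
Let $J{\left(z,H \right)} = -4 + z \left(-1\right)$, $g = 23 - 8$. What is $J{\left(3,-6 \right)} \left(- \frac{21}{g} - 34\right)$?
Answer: $\frac{1239}{5} \approx 247.8$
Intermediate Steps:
$g = 15$ ($g = 23 - 8 = 15$)
$J{\left(z,H \right)} = -4 - z$
$J{\left(3,-6 \right)} \left(- \frac{21}{g} - 34\right) = \left(-4 - 3\right) \left(- \frac{21}{15} - 34\right) = \left(-4 - 3\right) \left(\left(-21\right) \frac{1}{15} - 34\right) = - 7 \left(- \frac{7}{5} - 34\right) = \left(-7\right) \left(- \frac{177}{5}\right) = \frac{1239}{5}$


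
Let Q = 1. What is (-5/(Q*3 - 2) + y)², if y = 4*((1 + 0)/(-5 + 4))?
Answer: 81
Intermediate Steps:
y = -4 (y = 4*(1/(-1)) = 4*(1*(-1)) = 4*(-1) = -4)
(-5/(Q*3 - 2) + y)² = (-5/(1*3 - 2) - 4)² = (-5/(3 - 2) - 4)² = (-5/1 - 4)² = (-5*1 - 4)² = (-5 - 4)² = (-9)² = 81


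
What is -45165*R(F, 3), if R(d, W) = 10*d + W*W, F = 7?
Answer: -3568035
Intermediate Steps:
R(d, W) = W² + 10*d (R(d, W) = 10*d + W² = W² + 10*d)
-45165*R(F, 3) = -45165*(3² + 10*7) = -45165*(9 + 70) = -45165*79 = -9033*395 = -3568035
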